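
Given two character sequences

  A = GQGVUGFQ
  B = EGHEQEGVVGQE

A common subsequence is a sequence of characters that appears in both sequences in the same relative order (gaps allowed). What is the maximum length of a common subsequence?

Match G [1,2] → Q [2,5] → G [3,7] → V [4,9] → G [6,10] → Q [8,11] — 6 characters in the same relative order in both. dp[8][12] = 6 confirms this is the maximum.

6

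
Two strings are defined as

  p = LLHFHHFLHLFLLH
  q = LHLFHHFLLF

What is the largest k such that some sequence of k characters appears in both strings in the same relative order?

Pick L [1,1], L [2,3], F [4,4], H [5,5], H [6,6], F [7,7], L [8,8], L [10,9], F [11,10]; all 9 characters appear in both, in order. Since dp[14][10] = 9, nothing longer is possible.

9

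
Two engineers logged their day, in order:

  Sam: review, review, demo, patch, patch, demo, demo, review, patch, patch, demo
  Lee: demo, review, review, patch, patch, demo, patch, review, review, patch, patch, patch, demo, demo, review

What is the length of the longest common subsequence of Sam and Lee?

One common subsequence of length 9: review [1,2]; then review [2,3]; then patch [4,4]; then patch [5,5]; then demo [6,6]; then review [8,9]; then patch [9,11]; then patch [10,12]; then demo [11,14]. Since dp[11][15] = 9, nothing longer is possible.

9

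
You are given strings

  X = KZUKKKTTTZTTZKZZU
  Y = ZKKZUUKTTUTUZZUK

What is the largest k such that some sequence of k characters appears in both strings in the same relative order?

10

One common subsequence of length 10: K (X #1, Y #3); then Z (X #2, Y #4); then U (X #3, Y #6); then K (X #6, Y #7); then T (X #7, Y #8); then T (X #8, Y #9); then T (X #9, Y #11); then Z (X #10, Y #13); then Z (X #13, Y #14); then K (X #14, Y #16). dp[17][16] = 10 confirms this is the maximum.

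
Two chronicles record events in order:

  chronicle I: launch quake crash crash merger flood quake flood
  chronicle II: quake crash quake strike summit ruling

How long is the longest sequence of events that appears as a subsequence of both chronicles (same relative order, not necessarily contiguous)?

One common subsequence of length 3: quake (chronicle I #2, chronicle II #1) → crash (chronicle I #4, chronicle II #2) → quake (chronicle I #7, chronicle II #3). The LCS DP gives dp[8][6] = 3, so this is optimal.

3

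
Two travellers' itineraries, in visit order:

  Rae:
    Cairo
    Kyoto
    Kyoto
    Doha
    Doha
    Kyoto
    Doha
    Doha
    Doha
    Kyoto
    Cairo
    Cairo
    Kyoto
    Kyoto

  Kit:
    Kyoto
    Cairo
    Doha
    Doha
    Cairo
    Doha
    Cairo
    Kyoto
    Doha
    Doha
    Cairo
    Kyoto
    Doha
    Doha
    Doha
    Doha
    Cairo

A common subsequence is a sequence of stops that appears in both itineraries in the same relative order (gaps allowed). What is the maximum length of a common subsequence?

Match Cairo [1,7], Kyoto [3,8], Doha [4,9], Doha [5,10], Kyoto [6,12], Doha [7,14], Doha [8,15], Doha [9,16], Cairo [12,17] — 9 stops in the same relative order in both. dp[14][17] = 9 confirms this is the maximum.

9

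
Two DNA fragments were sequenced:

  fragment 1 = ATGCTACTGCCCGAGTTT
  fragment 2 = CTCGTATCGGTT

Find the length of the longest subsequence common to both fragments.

10

Taking T (fragment 1 #2, fragment 2 #2); then G (fragment 1 #3, fragment 2 #4); then T (fragment 1 #5, fragment 2 #5); then A (fragment 1 #6, fragment 2 #6); then T (fragment 1 #8, fragment 2 #7); then C (fragment 1 #12, fragment 2 #8); then G (fragment 1 #13, fragment 2 #9); then G (fragment 1 #15, fragment 2 #10); then T (fragment 1 #17, fragment 2 #11); then T (fragment 1 #18, fragment 2 #12) gives a common subsequence of length 10. dp[18][12] = 10 confirms this is the maximum.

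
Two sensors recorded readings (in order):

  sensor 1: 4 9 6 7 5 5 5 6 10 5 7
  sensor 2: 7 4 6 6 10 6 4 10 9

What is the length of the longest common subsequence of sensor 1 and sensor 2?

Taking 4 (sensor 1 #1, sensor 2 #2), then 6 (sensor 1 #3, sensor 2 #4), then 6 (sensor 1 #8, sensor 2 #6), then 10 (sensor 1 #9, sensor 2 #8) gives a common subsequence of length 4. dp[11][9] = 4 confirms this is the maximum.

4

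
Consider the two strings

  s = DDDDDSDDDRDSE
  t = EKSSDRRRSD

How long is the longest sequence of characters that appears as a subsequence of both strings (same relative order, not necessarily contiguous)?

Let dp[i][j] be the LCS length of the first i characters of s and the first j characters of t. dp[i][j] = dp[i-1][j-1]+1 when the i-th and j-th characters match, else max(dp[i-1][j], dp[i][j-1]).
    ·  E  K  S  S  D  R  R  R  S  D
 ·  0  0  0  0  0  0  0  0  0  0  0
 D  0  0  0  0  0  1  1  1  1  1  1
 D  0  0  0  0  0  1  1  1  1  1  2
 D  0  0  0  0  0  1  1  1  1  1  2
 D  0  0  0  0  0  1  1  1  1  1  2
 D  0  0  0  0  0  1  1  1  1  1  2
 S  0  0  0  1  1  1  1  1  1  2  2
 D  0  0  0  1  1  2  2  2  2  2  3
 D  0  0  0  1  1  2  2  2  2  2  3
 D  0  0  0  1  1  2  2  2  2  2  3
 R  0  0  0  1  1  2  3  3  3  3  3
 D  0  0  0  1  1  2  3  3  3  3  4
 S  0  0  0  1  2  2  3  3  3  4  4
 E  0  1  1  1  2  2  3  3  3  4  4
dp[13][10] = 4. One LCS (by backtracking along matches): SDRD.

4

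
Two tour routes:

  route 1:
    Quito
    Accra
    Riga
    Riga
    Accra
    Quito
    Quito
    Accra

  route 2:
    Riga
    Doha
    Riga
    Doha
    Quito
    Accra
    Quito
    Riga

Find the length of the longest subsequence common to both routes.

One common subsequence of length 4: Riga at route 1[3]=route 2[1], then Riga at route 1[4]=route 2[3], then Accra at route 1[5]=route 2[6], then Quito at route 1[6]=route 2[7]. dp[8][8] = 4 confirms this is the maximum.

4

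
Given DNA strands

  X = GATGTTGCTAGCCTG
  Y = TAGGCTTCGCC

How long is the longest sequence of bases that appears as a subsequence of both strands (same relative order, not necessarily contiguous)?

8

One common subsequence of length 8: G [1,3] → G [4,4] → T [5,6] → T [6,7] → C [8,8] → G [11,9] → C [12,10] → C [13,11]. Since dp[15][11] = 8, nothing longer is possible.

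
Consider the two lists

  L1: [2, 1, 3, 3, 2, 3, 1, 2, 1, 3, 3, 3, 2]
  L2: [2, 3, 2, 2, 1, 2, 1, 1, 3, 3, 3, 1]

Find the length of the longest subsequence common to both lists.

9

Taking 2 at L1[1]=L2[1] → 3 at L1[3]=L2[2] → 2 at L1[5]=L2[4] → 1 at L1[7]=L2[5] → 2 at L1[8]=L2[6] → 1 at L1[9]=L2[8] → 3 at L1[10]=L2[9] → 3 at L1[11]=L2[10] → 3 at L1[12]=L2[11] gives a common subsequence of length 9. The LCS DP gives dp[13][12] = 9, so this is optimal.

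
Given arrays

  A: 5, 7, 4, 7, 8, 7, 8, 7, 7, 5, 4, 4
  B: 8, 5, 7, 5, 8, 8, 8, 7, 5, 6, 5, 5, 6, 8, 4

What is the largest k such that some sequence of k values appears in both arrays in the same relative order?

One common subsequence of length 7: 5 (A #1, B #2), 7 (A #2, B #3), 8 (A #5, B #6), 8 (A #7, B #7), 7 (A #8, B #8), 5 (A #10, B #12), 4 (A #12, B #15). Since dp[12][15] = 7, nothing longer is possible.

7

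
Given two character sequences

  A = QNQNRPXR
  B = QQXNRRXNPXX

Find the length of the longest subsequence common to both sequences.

6

Let dp[i][j] be the LCS length of the first i characters of A and the first j characters of B. dp[i][j] = dp[i-1][j-1]+1 when the i-th and j-th characters match, else max(dp[i-1][j], dp[i][j-1]).
    ·  Q  Q  X  N  R  R  X  N  P  X  X
 ·  0  0  0  0  0  0  0  0  0  0  0  0
 Q  0  1  1  1  1  1  1  1  1  1  1  1
 N  0  1  1  1  2  2  2  2  2  2  2  2
 Q  0  1  2  2  2  2  2  2  2  2  2  2
 N  0  1  2  2  3  3  3  3  3  3  3  3
 R  0  1  2  2  3  4  4  4  4  4  4  4
 P  0  1  2  2  3  4  4  4  4  5  5  5
 X  0  1  2  3  3  4  4  5  5  5  6  6
 R  0  1  2  3  3  4  5  5  5  5  6  6
dp[8][11] = 6. One LCS (by backtracking along matches): QQNRPX.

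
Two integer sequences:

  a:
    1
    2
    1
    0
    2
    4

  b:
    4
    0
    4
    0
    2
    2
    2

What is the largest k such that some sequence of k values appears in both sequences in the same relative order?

2

Let dp[i][j] be the LCS length of the first i values of a and the first j values of b. dp[i][j] = dp[i-1][j-1]+1 when the i-th and j-th values match, else max(dp[i-1][j], dp[i][j-1]).
    ·  4  0  4  0  2  2  2
 ·  0  0  0  0  0  0  0  0
 1  0  0  0  0  0  0  0  0
 2  0  0  0  0  0  1  1  1
 1  0  0  0  0  0  1  1  1
 0  0  0  1  1  1  1  1  1
 2  0  0  1  1  1  2  2  2
 4  0  1  1  2  2  2  2  2
dp[6][7] = 2. One LCS (by backtracking along matches): 2, 2.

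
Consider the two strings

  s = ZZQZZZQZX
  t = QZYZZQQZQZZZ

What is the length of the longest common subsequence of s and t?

Let dp[i][j] be the LCS length of the first i characters of s and the first j characters of t. dp[i][j] = dp[i-1][j-1]+1 when the i-th and j-th characters match, else max(dp[i-1][j], dp[i][j-1]).
    ·  Q  Z  Y  Z  Z  Q  Q  Z  Q  Z  Z  Z
 ·  0  0  0  0  0  0  0  0  0  0  0  0  0
 Z  0  0  1  1  1  1  1  1  1  1  1  1  1
 Z  0  0  1  1  2  2  2  2  2  2  2  2  2
 Q  0  1  1  1  2  2  3  3  3  3  3  3  3
 Z  0  1  2  2  2  3  3  3  4  4  4  4  4
 Z  0  1  2  2  3  3  3  3  4  4  5  5  5
 Z  0  1  2  2  3  4  4  4  4  4  5  6  6
 Q  0  1  2  2  3  4  5  5  5  5  5  6  6
 Z  0  1  2  2  3  4  5  5  6  6  6  6  7
 X  0  1  2  2  3  4  5  5  6  6  6  6  7
dp[9][12] = 7. One LCS (by backtracking along matches): ZZQZZZZ.

7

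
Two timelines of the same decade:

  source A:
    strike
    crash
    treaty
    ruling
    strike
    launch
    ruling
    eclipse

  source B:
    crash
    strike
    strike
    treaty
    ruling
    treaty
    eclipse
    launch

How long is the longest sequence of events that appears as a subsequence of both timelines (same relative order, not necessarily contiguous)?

Taking strike (source A #1, source B #3) → treaty (source A #3, source B #4) → ruling (source A #4, source B #5) → launch (source A #6, source B #8) gives a common subsequence of length 4. Since dp[8][8] = 4, nothing longer is possible.

4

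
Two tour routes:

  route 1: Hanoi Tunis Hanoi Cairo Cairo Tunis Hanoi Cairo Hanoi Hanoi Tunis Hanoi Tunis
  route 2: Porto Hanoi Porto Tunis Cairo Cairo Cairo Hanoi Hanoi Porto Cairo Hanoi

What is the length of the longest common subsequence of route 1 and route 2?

8

Taking Hanoi at route 1[1]=route 2[2] → Tunis at route 1[2]=route 2[4] → Cairo at route 1[4]=route 2[5] → Cairo at route 1[5]=route 2[6] → Cairo at route 1[8]=route 2[7] → Hanoi at route 1[9]=route 2[8] → Hanoi at route 1[10]=route 2[9] → Hanoi at route 1[12]=route 2[12] gives a common subsequence of length 8. Since dp[13][12] = 8, nothing longer is possible.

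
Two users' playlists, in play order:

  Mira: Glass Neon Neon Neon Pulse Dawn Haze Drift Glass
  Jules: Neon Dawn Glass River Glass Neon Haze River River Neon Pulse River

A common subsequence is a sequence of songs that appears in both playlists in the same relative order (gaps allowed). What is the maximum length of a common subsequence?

4

One common subsequence of length 4: Glass at Mira[1]=Jules[5], then Neon at Mira[2]=Jules[6], then Neon at Mira[4]=Jules[10], then Pulse at Mira[5]=Jules[11], and the DP table's final entry dp[9][12] is also 4, so no common subsequence is longer.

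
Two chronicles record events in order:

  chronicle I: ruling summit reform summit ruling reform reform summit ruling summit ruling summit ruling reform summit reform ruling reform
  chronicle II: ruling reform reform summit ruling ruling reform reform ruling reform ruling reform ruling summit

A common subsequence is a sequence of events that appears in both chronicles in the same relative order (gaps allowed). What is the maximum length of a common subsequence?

10

Match ruling (chronicle I #1, chronicle II #1) → reform (chronicle I #3, chronicle II #3) → summit (chronicle I #4, chronicle II #4) → ruling (chronicle I #5, chronicle II #6) → reform (chronicle I #6, chronicle II #7) → reform (chronicle I #7, chronicle II #8) → ruling (chronicle I #9, chronicle II #9) → ruling (chronicle I #11, chronicle II #11) → ruling (chronicle I #13, chronicle II #13) → summit (chronicle I #15, chronicle II #14) — 10 events in the same relative order in both. Since dp[18][14] = 10, nothing longer is possible.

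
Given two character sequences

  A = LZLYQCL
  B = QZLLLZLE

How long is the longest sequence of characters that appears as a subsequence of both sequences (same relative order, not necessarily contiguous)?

Match L (A #1, B #5) → Z (A #2, B #6) → L (A #3, B #7) — 3 characters in the same relative order in both. Since dp[7][8] = 3, nothing longer is possible.

3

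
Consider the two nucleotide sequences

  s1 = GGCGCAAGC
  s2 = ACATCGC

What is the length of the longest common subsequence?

4

Let dp[i][j] be the LCS length of the first i bases of s1 and the first j bases of s2. dp[i][j] = dp[i-1][j-1]+1 when the i-th and j-th bases match, else max(dp[i-1][j], dp[i][j-1]).
    ·  A  C  A  T  C  G  C
 ·  0  0  0  0  0  0  0  0
 G  0  0  0  0  0  0  1  1
 G  0  0  0  0  0  0  1  1
 C  0  0  1  1  1  1  1  2
 G  0  0  1  1  1  1  2  2
 C  0  0  1  1  1  2  2  3
 A  0  1  1  2  2  2  2  3
 A  0  1  1  2  2  2  2  3
 G  0  1  1  2  2  2  3  3
 C  0  1  2  2  2  3  3  4
dp[9][7] = 4. One LCS (by backtracking along matches): CCGC.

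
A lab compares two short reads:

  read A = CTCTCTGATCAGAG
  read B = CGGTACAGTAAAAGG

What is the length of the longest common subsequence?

One common subsequence of length 8: C [1,1], T [2,4], C [3,6], T [4,9], A [8,12], A [11,13], G [12,14], G [14,15]. dp[14][15] = 8 confirms this is the maximum.

8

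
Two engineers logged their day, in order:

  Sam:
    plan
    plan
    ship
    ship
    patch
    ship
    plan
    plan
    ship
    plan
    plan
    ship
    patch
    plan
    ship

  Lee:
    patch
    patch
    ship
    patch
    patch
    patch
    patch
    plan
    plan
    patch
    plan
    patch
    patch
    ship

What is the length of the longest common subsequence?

Pick ship (Sam #3, Lee #3) → patch (Sam #5, Lee #7) → plan (Sam #7, Lee #8) → plan (Sam #8, Lee #9) → plan (Sam #10, Lee #11) → patch (Sam #13, Lee #13) → ship (Sam #15, Lee #14); all 7 tasks appear in both, in order. The LCS DP gives dp[15][14] = 7, so this is optimal.

7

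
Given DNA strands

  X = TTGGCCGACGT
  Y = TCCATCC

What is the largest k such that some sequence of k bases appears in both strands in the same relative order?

Pick T at X[2]=Y[1] → C at X[5]=Y[2] → C at X[6]=Y[3] → A at X[8]=Y[4] → C at X[9]=Y[7]; all 5 bases appear in both, in order, and the DP table's final entry dp[11][7] is also 5, so no common subsequence is longer.

5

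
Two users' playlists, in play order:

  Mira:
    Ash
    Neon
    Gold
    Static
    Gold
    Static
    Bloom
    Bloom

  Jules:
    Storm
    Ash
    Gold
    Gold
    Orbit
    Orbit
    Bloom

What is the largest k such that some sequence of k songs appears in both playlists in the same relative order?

Pick Ash (Mira #1, Jules #2); then Gold (Mira #3, Jules #3); then Gold (Mira #5, Jules #4); then Bloom (Mira #8, Jules #7); all 4 songs appear in both, in order. Since dp[8][7] = 4, nothing longer is possible.

4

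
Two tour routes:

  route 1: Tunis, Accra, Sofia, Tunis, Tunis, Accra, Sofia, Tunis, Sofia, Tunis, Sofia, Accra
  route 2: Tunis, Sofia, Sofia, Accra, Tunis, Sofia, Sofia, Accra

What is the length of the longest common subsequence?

One common subsequence of length 7: Tunis [1,1]; then Sofia [3,3]; then Accra [6,4]; then Tunis [8,5]; then Sofia [9,6]; then Sofia [11,7]; then Accra [12,8], and the DP table's final entry dp[12][8] is also 7, so no common subsequence is longer.

7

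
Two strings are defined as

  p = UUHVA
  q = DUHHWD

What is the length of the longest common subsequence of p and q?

2

One common subsequence of length 2: U [1,2], H [3,4]. Since dp[5][6] = 2, nothing longer is possible.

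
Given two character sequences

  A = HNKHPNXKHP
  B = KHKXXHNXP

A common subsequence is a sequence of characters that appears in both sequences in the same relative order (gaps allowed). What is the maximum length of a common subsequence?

6

Let dp[i][j] be the LCS length of the first i characters of A and the first j characters of B. dp[i][j] = dp[i-1][j-1]+1 when the i-th and j-th characters match, else max(dp[i-1][j], dp[i][j-1]).
    ·  K  H  K  X  X  H  N  X  P
 ·  0  0  0  0  0  0  0  0  0  0
 H  0  0  1  1  1  1  1  1  1  1
 N  0  0  1  1  1  1  1  2  2  2
 K  0  1  1  2  2  2  2  2  2  2
 H  0  1  2  2  2  2  3  3  3  3
 P  0  1  2  2  2  2  3  3  3  4
 N  0  1  2  2  2  2  3  4  4  4
 X  0  1  2  2  3  3  3  4  5  5
 K  0  1  2  3  3  3  3  4  5  5
 H  0  1  2  3  3  3  4  4  5  5
 P  0  1  2  3  3  3  4  4  5  6
dp[10][9] = 6. One LCS (by backtracking along matches): HKHNXP.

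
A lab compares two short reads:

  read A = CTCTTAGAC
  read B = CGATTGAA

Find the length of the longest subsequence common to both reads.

5

Let dp[i][j] be the LCS length of the first i bases of read A and the first j bases of read B. dp[i][j] = dp[i-1][j-1]+1 when the i-th and j-th bases match, else max(dp[i-1][j], dp[i][j-1]).
    ·  C  G  A  T  T  G  A  A
 ·  0  0  0  0  0  0  0  0  0
 C  0  1  1  1  1  1  1  1  1
 T  0  1  1  1  2  2  2  2  2
 C  0  1  1  1  2  2  2  2  2
 T  0  1  1  1  2  3  3  3  3
 T  0  1  1  1  2  3  3  3  3
 A  0  1  1  2  2  3  3  4  4
 G  0  1  2  2  2  3  4  4  4
 A  0  1  2  3  3  3  4  5  5
 C  0  1  2  3  3  3  4  5  5
dp[9][8] = 5. One LCS (by backtracking along matches): CTTAA.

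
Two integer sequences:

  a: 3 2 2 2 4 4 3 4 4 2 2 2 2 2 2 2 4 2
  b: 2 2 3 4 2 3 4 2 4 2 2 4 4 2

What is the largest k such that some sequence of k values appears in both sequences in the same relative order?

Match 2 [2,1]; then 2 [3,2]; then 2 [4,5]; then 3 [7,6]; then 4 [8,7]; then 4 [9,9]; then 2 [10,10]; then 2 [11,11]; then 4 [17,13]; then 2 [18,14] — 10 values in the same relative order in both, and the DP table's final entry dp[18][14] is also 10, so no common subsequence is longer.

10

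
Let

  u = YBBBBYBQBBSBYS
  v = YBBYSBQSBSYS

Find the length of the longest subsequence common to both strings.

10

One common subsequence of length 10: Y at u[1]=v[1], then B at u[4]=v[2], then B at u[5]=v[3], then Y at u[6]=v[4], then B at u[7]=v[6], then Q at u[8]=v[7], then B at u[10]=v[9], then S at u[11]=v[10], then Y at u[13]=v[11], then S at u[14]=v[12]. dp[14][12] = 10 confirms this is the maximum.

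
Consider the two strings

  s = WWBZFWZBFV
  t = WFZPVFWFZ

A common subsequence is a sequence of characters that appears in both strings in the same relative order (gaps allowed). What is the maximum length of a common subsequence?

Let dp[i][j] be the LCS length of the first i characters of s and the first j characters of t. dp[i][j] = dp[i-1][j-1]+1 when the i-th and j-th characters match, else max(dp[i-1][j], dp[i][j-1]).
    ·  W  F  Z  P  V  F  W  F  Z
 ·  0  0  0  0  0  0  0  0  0  0
 W  0  1  1  1  1  1  1  1  1  1
 W  0  1  1  1  1  1  1  2  2  2
 B  0  1  1  1  1  1  1  2  2  2
 Z  0  1  1  2  2  2  2  2  2  3
 F  0  1  2  2  2  2  3  3  3  3
 W  0  1  2  2  2  2  3  4  4  4
 Z  0  1  2  3  3  3  3  4  4  5
 B  0  1  2  3  3  3  3  4  4  5
 F  0  1  2  3  3  3  4  4  5  5
 V  0  1  2  3  3  4  4  4  5  5
dp[10][9] = 5. One LCS (by backtracking along matches): WZFWZ.

5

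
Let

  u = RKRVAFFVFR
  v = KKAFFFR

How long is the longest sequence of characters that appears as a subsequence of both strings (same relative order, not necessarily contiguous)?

6

One common subsequence of length 6: K at u[2]=v[2], then A at u[5]=v[3], then F at u[6]=v[4], then F at u[7]=v[5], then F at u[9]=v[6], then R at u[10]=v[7]. dp[10][7] = 6 confirms this is the maximum.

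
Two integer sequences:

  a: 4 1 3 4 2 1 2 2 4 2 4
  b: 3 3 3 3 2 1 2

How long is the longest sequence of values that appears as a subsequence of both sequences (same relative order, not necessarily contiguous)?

4

Taking 3 [3,4]; then 2 [5,5]; then 1 [6,6]; then 2 [10,7] gives a common subsequence of length 4. dp[11][7] = 4 confirms this is the maximum.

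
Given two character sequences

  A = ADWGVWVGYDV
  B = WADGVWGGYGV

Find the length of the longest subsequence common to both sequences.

Match A [1,2], D [2,3], G [4,4], V [5,5], W [6,6], G [8,8], Y [9,9], V [11,11] — 8 characters in the same relative order in both. dp[11][11] = 8 confirms this is the maximum.

8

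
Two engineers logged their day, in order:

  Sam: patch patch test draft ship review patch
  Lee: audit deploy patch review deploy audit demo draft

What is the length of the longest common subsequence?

2

Match patch [1,3], then draft [4,8] — 2 tasks in the same relative order in both. dp[7][8] = 2 confirms this is the maximum.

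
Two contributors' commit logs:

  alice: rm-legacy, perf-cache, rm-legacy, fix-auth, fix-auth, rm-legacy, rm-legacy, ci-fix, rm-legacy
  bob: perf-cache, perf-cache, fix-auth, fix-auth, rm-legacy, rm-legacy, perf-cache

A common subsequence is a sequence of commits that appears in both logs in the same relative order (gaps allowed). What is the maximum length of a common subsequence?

5

Pick perf-cache (alice #2, bob #2) → fix-auth (alice #4, bob #3) → fix-auth (alice #5, bob #4) → rm-legacy (alice #6, bob #5) → rm-legacy (alice #7, bob #6); all 5 commits appear in both, in order. The LCS DP gives dp[9][7] = 5, so this is optimal.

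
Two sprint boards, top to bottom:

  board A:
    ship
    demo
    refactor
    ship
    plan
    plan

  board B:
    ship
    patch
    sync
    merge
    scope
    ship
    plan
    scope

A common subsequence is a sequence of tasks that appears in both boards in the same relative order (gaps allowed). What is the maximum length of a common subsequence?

3

Pick ship (board A #1, board B #1), then ship (board A #4, board B #6), then plan (board A #5, board B #7); all 3 tasks appear in both, in order. Since dp[6][8] = 3, nothing longer is possible.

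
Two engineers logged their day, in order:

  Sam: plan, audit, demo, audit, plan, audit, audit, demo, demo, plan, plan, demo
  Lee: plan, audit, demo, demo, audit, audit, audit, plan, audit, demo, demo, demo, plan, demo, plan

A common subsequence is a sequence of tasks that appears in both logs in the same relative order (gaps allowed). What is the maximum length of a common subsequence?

Taking plan at Sam[1]=Lee[1]; then audit at Sam[2]=Lee[2]; then demo at Sam[3]=Lee[4]; then audit at Sam[4]=Lee[7]; then plan at Sam[5]=Lee[8]; then audit at Sam[6]=Lee[9]; then demo at Sam[8]=Lee[11]; then demo at Sam[9]=Lee[12]; then plan at Sam[10]=Lee[13]; then plan at Sam[11]=Lee[15] gives a common subsequence of length 10. Since dp[12][15] = 10, nothing longer is possible.

10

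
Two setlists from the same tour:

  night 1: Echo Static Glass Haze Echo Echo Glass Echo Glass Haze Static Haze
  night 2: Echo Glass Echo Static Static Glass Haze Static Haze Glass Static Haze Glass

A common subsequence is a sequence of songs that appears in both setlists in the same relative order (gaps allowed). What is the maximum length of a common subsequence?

7

Taking Echo (night 1 #1, night 2 #3); then Static (night 1 #2, night 2 #5); then Glass (night 1 #3, night 2 #6); then Haze (night 1 #4, night 2 #9); then Glass (night 1 #9, night 2 #10); then Static (night 1 #11, night 2 #11); then Haze (night 1 #12, night 2 #12) gives a common subsequence of length 7. The LCS DP gives dp[12][13] = 7, so this is optimal.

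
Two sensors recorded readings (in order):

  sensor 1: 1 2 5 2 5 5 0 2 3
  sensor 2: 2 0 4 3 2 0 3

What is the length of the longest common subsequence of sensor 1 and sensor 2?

Match 2 [2,1]; then 2 [4,5]; then 0 [7,6]; then 3 [9,7] — 4 values in the same relative order in both. The LCS DP gives dp[9][7] = 4, so this is optimal.

4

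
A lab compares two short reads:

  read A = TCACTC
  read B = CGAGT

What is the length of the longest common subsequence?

3

Let dp[i][j] be the LCS length of the first i bases of read A and the first j bases of read B. dp[i][j] = dp[i-1][j-1]+1 when the i-th and j-th bases match, else max(dp[i-1][j], dp[i][j-1]).
    ·  C  G  A  G  T
 ·  0  0  0  0  0  0
 T  0  0  0  0  0  1
 C  0  1  1  1  1  1
 A  0  1  1  2  2  2
 C  0  1  1  2  2  2
 T  0  1  1  2  2  3
 C  0  1  1  2  2  3
dp[6][5] = 3. One LCS (by backtracking along matches): CAT.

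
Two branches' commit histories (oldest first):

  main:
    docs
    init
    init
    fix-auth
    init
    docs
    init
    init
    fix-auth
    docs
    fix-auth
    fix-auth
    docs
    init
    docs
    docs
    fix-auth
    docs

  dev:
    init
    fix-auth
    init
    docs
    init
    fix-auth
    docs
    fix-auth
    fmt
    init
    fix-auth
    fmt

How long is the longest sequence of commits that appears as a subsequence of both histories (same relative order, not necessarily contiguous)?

10

Match init at main[3]=dev[1], fix-auth at main[4]=dev[2], init at main[5]=dev[3], docs at main[6]=dev[4], init at main[8]=dev[5], fix-auth at main[9]=dev[6], docs at main[10]=dev[7], fix-auth at main[11]=dev[8], init at main[14]=dev[10], fix-auth at main[17]=dev[11] — 10 commits in the same relative order in both. The LCS DP gives dp[18][12] = 10, so this is optimal.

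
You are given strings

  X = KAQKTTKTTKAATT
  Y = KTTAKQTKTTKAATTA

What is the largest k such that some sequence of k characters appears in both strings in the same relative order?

12

Pick K at X[1]=Y[1] → A at X[2]=Y[4] → Q at X[3]=Y[6] → T at X[6]=Y[7] → K at X[7]=Y[8] → T at X[8]=Y[9] → T at X[9]=Y[10] → K at X[10]=Y[11] → A at X[11]=Y[12] → A at X[12]=Y[13] → T at X[13]=Y[14] → T at X[14]=Y[15]; all 12 characters appear in both, in order, and the DP table's final entry dp[14][16] is also 12, so no common subsequence is longer.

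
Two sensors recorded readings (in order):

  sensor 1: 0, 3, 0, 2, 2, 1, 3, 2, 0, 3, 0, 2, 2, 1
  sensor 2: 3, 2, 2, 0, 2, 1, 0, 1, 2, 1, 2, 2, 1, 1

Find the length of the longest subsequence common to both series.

Pick 3 (sensor 1 #2, sensor 2 #1), 0 (sensor 1 #3, sensor 2 #4), 2 (sensor 1 #4, sensor 2 #5), 2 (sensor 1 #5, sensor 2 #9), 1 (sensor 1 #6, sensor 2 #10), 2 (sensor 1 #8, sensor 2 #11), 2 (sensor 1 #12, sensor 2 #12), 1 (sensor 1 #14, sensor 2 #14); all 8 values appear in both, in order. The LCS DP gives dp[14][14] = 8, so this is optimal.

8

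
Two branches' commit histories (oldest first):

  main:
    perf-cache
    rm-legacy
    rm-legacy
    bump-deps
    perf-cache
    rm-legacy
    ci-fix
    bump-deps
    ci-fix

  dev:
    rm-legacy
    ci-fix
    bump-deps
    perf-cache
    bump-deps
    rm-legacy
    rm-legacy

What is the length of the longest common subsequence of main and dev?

Match rm-legacy (main #2, dev #1) → bump-deps (main #4, dev #3) → perf-cache (main #5, dev #4) → rm-legacy (main #6, dev #7) — 4 commits in the same relative order in both. dp[9][7] = 4 confirms this is the maximum.

4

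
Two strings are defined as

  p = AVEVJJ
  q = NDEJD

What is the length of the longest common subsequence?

2

Taking E (p #3, q #3) → J (p #5, q #4) gives a common subsequence of length 2. The LCS DP gives dp[6][5] = 2, so this is optimal.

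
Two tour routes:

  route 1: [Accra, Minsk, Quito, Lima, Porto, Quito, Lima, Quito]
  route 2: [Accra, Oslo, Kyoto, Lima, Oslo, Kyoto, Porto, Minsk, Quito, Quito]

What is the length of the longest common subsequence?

Taking Accra [1,1], Lima [4,4], Porto [5,7], Quito [6,9], Quito [8,10] gives a common subsequence of length 5. dp[8][10] = 5 confirms this is the maximum.

5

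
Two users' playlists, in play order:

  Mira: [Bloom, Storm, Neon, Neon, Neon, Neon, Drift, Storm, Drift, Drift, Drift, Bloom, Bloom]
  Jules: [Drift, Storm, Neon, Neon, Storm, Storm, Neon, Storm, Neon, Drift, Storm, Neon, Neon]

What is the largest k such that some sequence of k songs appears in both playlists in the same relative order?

7

One common subsequence of length 7: Storm (Mira #2, Jules #2), Neon (Mira #3, Jules #3), Neon (Mira #4, Jules #4), Neon (Mira #5, Jules #7), Neon (Mira #6, Jules #9), Drift (Mira #7, Jules #10), Storm (Mira #8, Jules #11). Since dp[13][13] = 7, nothing longer is possible.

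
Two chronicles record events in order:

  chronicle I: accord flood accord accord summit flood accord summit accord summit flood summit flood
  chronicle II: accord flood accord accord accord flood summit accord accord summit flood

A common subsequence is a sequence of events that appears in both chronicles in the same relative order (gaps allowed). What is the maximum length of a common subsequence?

Pick accord at chronicle I[1]=chronicle II[1], flood at chronicle I[2]=chronicle II[2], accord at chronicle I[3]=chronicle II[4], accord at chronicle I[4]=chronicle II[5], summit at chronicle I[5]=chronicle II[7], accord at chronicle I[7]=chronicle II[8], accord at chronicle I[9]=chronicle II[9], summit at chronicle I[12]=chronicle II[10], flood at chronicle I[13]=chronicle II[11]; all 9 events appear in both, in order. dp[13][11] = 9 confirms this is the maximum.

9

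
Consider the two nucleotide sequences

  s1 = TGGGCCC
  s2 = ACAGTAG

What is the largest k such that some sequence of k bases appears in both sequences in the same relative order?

2

Pick T at s1[1]=s2[5] → G at s1[4]=s2[7]; all 2 bases appear in both, in order. Since dp[7][7] = 2, nothing longer is possible.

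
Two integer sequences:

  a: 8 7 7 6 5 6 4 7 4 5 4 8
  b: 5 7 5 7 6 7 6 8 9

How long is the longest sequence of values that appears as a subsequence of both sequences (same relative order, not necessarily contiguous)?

Let dp[i][j] be the LCS length of the first i values of a and the first j values of b. dp[i][j] = dp[i-1][j-1]+1 when the i-th and j-th values match, else max(dp[i-1][j], dp[i][j-1]).
    ·  5  7  5  7  6  7  6  8  9
 ·  0  0  0  0  0  0  0  0  0  0
 8  0  0  0  0  0  0  0  0  1  1
 7  0  0  1  1  1  1  1  1  1  1
 7  0  0  1  1  2  2  2  2  2  2
 6  0  0  1  1  2  3  3  3  3  3
 5  0  1  1  2  2  3  3  3  3  3
 6  0  1  1  2  2  3  3  4  4  4
 4  0  1  1  2  2  3  3  4  4  4
 7  0  1  2  2  3  3  4  4  4  4
 4  0  1  2  2  3  3  4  4  4  4
 5  0  1  2  3  3  3  4  4  4  4
 4  0  1  2  3  3  3  4  4  4  4
 8  0  1  2  3  3  3  4  4  5  5
dp[12][9] = 5. One LCS (by backtracking along matches): 7, 7, 6, 6, 8.

5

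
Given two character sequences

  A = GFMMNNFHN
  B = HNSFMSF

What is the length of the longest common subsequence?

3

Match F at A[2]=B[4] → M at A[3]=B[5] → F at A[7]=B[7] — 3 characters in the same relative order in both, and the DP table's final entry dp[9][7] is also 3, so no common subsequence is longer.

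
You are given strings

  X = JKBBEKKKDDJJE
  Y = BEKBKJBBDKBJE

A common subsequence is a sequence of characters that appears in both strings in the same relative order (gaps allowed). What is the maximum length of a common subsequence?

7

Pick B at X[4]=Y[1] → E at X[5]=Y[2] → K at X[6]=Y[3] → K at X[7]=Y[5] → K at X[8]=Y[10] → J at X[12]=Y[12] → E at X[13]=Y[13]; all 7 characters appear in both, in order. Since dp[13][13] = 7, nothing longer is possible.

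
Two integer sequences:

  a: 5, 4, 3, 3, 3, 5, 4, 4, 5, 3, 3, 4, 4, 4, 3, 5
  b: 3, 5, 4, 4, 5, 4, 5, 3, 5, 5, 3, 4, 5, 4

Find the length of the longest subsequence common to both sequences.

Match 5 [1,2]; then 4 [2,4]; then 5 [6,5]; then 4 [8,6]; then 5 [9,7]; then 3 [10,8]; then 3 [11,11]; then 4 [12,12]; then 4 [14,14] — 9 values in the same relative order in both. The LCS DP gives dp[16][14] = 9, so this is optimal.

9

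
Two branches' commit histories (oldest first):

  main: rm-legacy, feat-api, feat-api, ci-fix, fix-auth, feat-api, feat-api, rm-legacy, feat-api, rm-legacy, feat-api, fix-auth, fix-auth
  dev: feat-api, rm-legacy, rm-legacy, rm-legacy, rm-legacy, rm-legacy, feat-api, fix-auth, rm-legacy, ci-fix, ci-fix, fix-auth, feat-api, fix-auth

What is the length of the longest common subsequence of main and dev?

6

Pick rm-legacy at main[1]=dev[6], feat-api at main[2]=dev[7], ci-fix at main[4]=dev[11], fix-auth at main[5]=dev[12], feat-api at main[11]=dev[13], fix-auth at main[13]=dev[14]; all 6 commits appear in both, in order. Since dp[13][14] = 6, nothing longer is possible.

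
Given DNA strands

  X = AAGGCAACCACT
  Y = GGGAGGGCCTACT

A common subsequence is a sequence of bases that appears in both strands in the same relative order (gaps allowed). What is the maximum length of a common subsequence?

8

Pick A (X #1, Y #4), G (X #3, Y #6), G (X #4, Y #7), C (X #5, Y #8), C (X #8, Y #9), A (X #10, Y #11), C (X #11, Y #12), T (X #12, Y #13); all 8 bases appear in both, in order. dp[12][13] = 8 confirms this is the maximum.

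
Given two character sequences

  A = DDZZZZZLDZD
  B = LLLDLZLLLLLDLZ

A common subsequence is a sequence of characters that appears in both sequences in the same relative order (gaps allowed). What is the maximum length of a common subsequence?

5

Taking D at A[1]=B[4]; then Z at A[3]=B[6]; then L at A[8]=B[11]; then D at A[9]=B[12]; then Z at A[10]=B[14] gives a common subsequence of length 5. dp[11][14] = 5 confirms this is the maximum.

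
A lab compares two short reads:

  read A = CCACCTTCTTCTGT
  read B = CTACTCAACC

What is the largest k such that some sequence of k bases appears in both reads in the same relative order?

6

Let dp[i][j] be the LCS length of the first i bases of read A and the first j bases of read B. dp[i][j] = dp[i-1][j-1]+1 when the i-th and j-th bases match, else max(dp[i-1][j], dp[i][j-1]).
    ·  C  T  A  C  T  C  A  A  C  C
 ·  0  0  0  0  0  0  0  0  0  0  0
 C  0  1  1  1  1  1  1  1  1  1  1
 C  0  1  1  1  2  2  2  2  2  2  2
 A  0  1  1  2  2  2  2  3  3  3  3
 C  0  1  1  2  3  3  3  3  3  4  4
 C  0  1  1  2  3  3  4  4  4  4  5
 T  0  1  2  2  3  4  4  4  4  4  5
 T  0  1  2  2  3  4  4  4  4  4  5
 C  0  1  2  2  3  4  5  5  5  5  5
 T  0  1  2  2  3  4  5  5  5  5  5
 T  0  1  2  2  3  4  5  5  5  5  5
 C  0  1  2  2  3  4  5  5  5  6  6
 T  0  1  2  2  3  4  5  5  5  6  6
 G  0  1  2  2  3  4  5  5  5  6  6
 T  0  1  2  2  3  4  5  5  5  6  6
dp[14][10] = 6. One LCS (by backtracking along matches): CACCCC.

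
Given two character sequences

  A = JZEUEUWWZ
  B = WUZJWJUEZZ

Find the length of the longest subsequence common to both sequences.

4

Match J at A[1]=B[6]; then U at A[4]=B[7]; then E at A[5]=B[8]; then Z at A[9]=B[10] — 4 characters in the same relative order in both, and the DP table's final entry dp[9][10] is also 4, so no common subsequence is longer.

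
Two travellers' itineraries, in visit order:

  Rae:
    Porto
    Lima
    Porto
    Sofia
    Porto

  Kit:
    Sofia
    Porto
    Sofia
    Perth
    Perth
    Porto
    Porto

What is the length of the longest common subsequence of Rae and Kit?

3

Taking Porto at Rae[1]=Kit[2] → Porto at Rae[3]=Kit[6] → Porto at Rae[5]=Kit[7] gives a common subsequence of length 3, and the DP table's final entry dp[5][7] is also 3, so no common subsequence is longer.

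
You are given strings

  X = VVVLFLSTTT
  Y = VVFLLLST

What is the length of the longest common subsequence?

Let dp[i][j] be the LCS length of the first i characters of X and the first j characters of Y. dp[i][j] = dp[i-1][j-1]+1 when the i-th and j-th characters match, else max(dp[i-1][j], dp[i][j-1]).
    ·  V  V  F  L  L  L  S  T
 ·  0  0  0  0  0  0  0  0  0
 V  0  1  1  1  1  1  1  1  1
 V  0  1  2  2  2  2  2  2  2
 V  0  1  2  2  2  2  2  2  2
 L  0  1  2  2  3  3  3  3  3
 F  0  1  2  3  3  3  3  3  3
 L  0  1  2  3  4  4  4  4  4
 S  0  1  2  3  4  4  4  5  5
 T  0  1  2  3  4  4  4  5  6
 T  0  1  2  3  4  4  4  5  6
 T  0  1  2  3  4  4  4  5  6
dp[10][8] = 6. One LCS (by backtracking along matches): VVLLST.

6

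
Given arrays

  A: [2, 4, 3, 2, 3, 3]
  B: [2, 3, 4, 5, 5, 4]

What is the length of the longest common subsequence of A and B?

2

Let dp[i][j] be the LCS length of the first i values of A and the first j values of B. dp[i][j] = dp[i-1][j-1]+1 when the i-th and j-th values match, else max(dp[i-1][j], dp[i][j-1]).
    ·  2  3  4  5  5  4
 ·  0  0  0  0  0  0  0
 2  0  1  1  1  1  1  1
 4  0  1  1  2  2  2  2
 3  0  1  2  2  2  2  2
 2  0  1  2  2  2  2  2
 3  0  1  2  2  2  2  2
 3  0  1  2  2  2  2  2
dp[6][6] = 2. One LCS (by backtracking along matches): 2, 4.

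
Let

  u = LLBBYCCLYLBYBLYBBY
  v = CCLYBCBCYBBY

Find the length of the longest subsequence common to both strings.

10

Match C at u[6]=v[1], then C at u[7]=v[2], then L at u[8]=v[3], then Y at u[9]=v[4], then B at u[11]=v[5], then B at u[13]=v[7], then Y at u[15]=v[9], then B at u[16]=v[10], then B at u[17]=v[11], then Y at u[18]=v[12] — 10 characters in the same relative order in both. Since dp[18][12] = 10, nothing longer is possible.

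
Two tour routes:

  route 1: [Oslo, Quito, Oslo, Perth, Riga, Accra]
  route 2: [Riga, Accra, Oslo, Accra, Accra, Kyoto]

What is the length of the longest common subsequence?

2

Match Oslo (route 1 #1, route 2 #3), then Accra (route 1 #6, route 2 #5) — 2 stops in the same relative order in both. dp[6][6] = 2 confirms this is the maximum.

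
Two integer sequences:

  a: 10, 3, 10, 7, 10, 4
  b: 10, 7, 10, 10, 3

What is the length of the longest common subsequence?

Taking 10 [1,1]; then 10 [3,3]; then 10 [5,4] gives a common subsequence of length 3, and the DP table's final entry dp[6][5] is also 3, so no common subsequence is longer.

3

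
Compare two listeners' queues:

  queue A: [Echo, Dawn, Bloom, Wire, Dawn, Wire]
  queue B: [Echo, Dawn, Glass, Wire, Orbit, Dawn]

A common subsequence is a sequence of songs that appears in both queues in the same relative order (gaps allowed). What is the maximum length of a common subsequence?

4

Pick Echo at queue A[1]=queue B[1], then Dawn at queue A[2]=queue B[2], then Wire at queue A[4]=queue B[4], then Dawn at queue A[5]=queue B[6]; all 4 songs appear in both, in order. dp[6][6] = 4 confirms this is the maximum.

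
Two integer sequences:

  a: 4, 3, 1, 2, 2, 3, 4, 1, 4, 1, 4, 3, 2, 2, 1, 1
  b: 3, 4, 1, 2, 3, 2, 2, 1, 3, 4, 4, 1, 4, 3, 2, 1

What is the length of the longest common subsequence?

Match 4 at a[1]=b[2]; then 3 at a[2]=b[5]; then 2 at a[4]=b[6]; then 2 at a[5]=b[7]; then 3 at a[6]=b[9]; then 4 at a[7]=b[10]; then 4 at a[9]=b[11]; then 1 at a[10]=b[12]; then 4 at a[11]=b[13]; then 3 at a[12]=b[14]; then 2 at a[14]=b[15]; then 1 at a[16]=b[16] — 12 values in the same relative order in both. Since dp[16][16] = 12, nothing longer is possible.

12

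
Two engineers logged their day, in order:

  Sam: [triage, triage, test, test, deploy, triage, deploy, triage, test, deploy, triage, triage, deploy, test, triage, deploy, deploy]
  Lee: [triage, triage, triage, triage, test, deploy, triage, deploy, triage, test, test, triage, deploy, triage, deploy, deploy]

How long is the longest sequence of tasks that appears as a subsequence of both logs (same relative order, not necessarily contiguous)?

Taking triage (Sam #1, Lee #3) → triage (Sam #2, Lee #4) → test (Sam #4, Lee #5) → deploy (Sam #5, Lee #6) → triage (Sam #6, Lee #7) → deploy (Sam #7, Lee #8) → triage (Sam #8, Lee #9) → test (Sam #9, Lee #11) → triage (Sam #12, Lee #12) → deploy (Sam #13, Lee #13) → triage (Sam #15, Lee #14) → deploy (Sam #16, Lee #15) → deploy (Sam #17, Lee #16) gives a common subsequence of length 13. dp[17][16] = 13 confirms this is the maximum.

13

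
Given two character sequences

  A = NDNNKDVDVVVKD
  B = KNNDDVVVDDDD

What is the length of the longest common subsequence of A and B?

8

Pick N at A[3]=B[2] → N at A[4]=B[3] → D at A[6]=B[4] → D at A[8]=B[5] → V at A[9]=B[6] → V at A[10]=B[7] → V at A[11]=B[8] → D at A[13]=B[12]; all 8 characters appear in both, in order. The LCS DP gives dp[13][12] = 8, so this is optimal.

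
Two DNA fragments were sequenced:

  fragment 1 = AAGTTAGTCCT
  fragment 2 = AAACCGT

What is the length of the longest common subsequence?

Let dp[i][j] be the LCS length of the first i bases of fragment 1 and the first j bases of fragment 2. dp[i][j] = dp[i-1][j-1]+1 when the i-th and j-th bases match, else max(dp[i-1][j], dp[i][j-1]).
    ·  A  A  A  C  C  G  T
 ·  0  0  0  0  0  0  0  0
 A  0  1  1  1  1  1  1  1
 A  0  1  2  2  2  2  2  2
 G  0  1  2  2  2  2  3  3
 T  0  1  2  2  2  2  3  4
 T  0  1  2  2  2  2  3  4
 A  0  1  2  3  3  3  3  4
 G  0  1  2  3  3  3  4  4
 T  0  1  2  3  3  3  4  5
 C  0  1  2  3  4  4  4  5
 C  0  1  2  3  4  5  5  5
 T  0  1  2  3  4  5  5  6
dp[11][7] = 6. One LCS (by backtracking along matches): AAACCT.

6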